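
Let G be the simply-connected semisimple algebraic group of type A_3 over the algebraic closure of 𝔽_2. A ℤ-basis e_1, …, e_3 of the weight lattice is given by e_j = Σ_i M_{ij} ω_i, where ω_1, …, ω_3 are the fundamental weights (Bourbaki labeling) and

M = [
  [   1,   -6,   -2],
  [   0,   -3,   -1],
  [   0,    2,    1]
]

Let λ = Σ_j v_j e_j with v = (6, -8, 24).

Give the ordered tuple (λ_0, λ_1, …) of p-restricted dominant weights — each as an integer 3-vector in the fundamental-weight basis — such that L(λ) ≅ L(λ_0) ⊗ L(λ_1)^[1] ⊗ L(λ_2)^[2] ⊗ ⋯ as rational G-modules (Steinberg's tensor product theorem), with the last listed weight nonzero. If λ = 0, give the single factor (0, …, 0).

In the fundamental-weight basis, λ has coordinates c = M·v (v = (6, -8, 24)):
  c_1 = 1·6 + (-6)·(-8) + (-2)·(24) = 6
  c_2 = 0·6 + (-3)·(-8) + (-1)·(24) = 0
  c_3 = 0·6 + (2)·(-8) + 1·24 = 8
Base-2 expansion of each c_i:
  c_1 = 6 = 0·2^0 + 1·2^1 + 1·2^2
  c_2 = 0
  c_3 = 8 = 0·2^0 + 0·2^1 + 0·2^2 + 1·2^3
p-restricted factor λ_0 = (0, 0, 0)
p-restricted factor λ_1 = (1, 0, 0)
p-restricted factor λ_2 = (1, 0, 0)
p-restricted factor λ_3 = (0, 0, 1)

((0, 0, 0), (1, 0, 0), (1, 0, 0), (0, 0, 1))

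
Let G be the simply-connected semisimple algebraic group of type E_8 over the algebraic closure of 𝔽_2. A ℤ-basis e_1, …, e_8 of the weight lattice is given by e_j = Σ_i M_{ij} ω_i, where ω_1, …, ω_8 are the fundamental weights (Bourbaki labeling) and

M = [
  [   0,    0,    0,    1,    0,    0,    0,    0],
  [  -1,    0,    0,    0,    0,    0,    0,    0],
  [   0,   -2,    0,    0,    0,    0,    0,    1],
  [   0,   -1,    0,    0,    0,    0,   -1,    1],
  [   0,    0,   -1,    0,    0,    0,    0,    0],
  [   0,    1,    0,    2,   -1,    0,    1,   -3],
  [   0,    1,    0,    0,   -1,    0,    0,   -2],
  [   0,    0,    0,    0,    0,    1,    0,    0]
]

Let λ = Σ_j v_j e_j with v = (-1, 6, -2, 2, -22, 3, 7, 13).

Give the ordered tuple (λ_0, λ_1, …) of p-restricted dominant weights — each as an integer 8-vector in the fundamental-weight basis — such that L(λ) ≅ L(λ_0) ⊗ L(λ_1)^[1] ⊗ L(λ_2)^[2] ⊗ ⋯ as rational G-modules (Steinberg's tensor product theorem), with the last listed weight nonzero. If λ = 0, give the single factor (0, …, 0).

((0, 1, 1, 0, 0, 0, 0, 1), (1, 0, 0, 0, 1, 0, 1, 1))

In the fundamental-weight basis, λ has coordinates c = M·v (v = (-1, 6, -2, 2, -22, 3, 7, 13)):
  c_1 = (0)·(-1) + 0·6 + (0)·(-2) + 1·2 + (0)·(-22) + 0·3 + 0·7 + 0·13 = 2
  c_2 = (-1)·(-1) + 0·6 + (0)·(-2) + 0·2 + (0)·(-22) + 0·3 + 0·7 + 0·13 = 1
  c_3 = (0)·(-1) + (-2)·(6) + (0)·(-2) + 0·2 + (0)·(-22) + 0·3 + 0·7 + 1·13 = 1
  c_4 = (0)·(-1) + (-1)·(6) + (0)·(-2) + 0·2 + (0)·(-22) + 0·3 + (-1)·(7) + 1·13 = 0
  c_5 = (0)·(-1) + 0·6 + (-1)·(-2) + 0·2 + (0)·(-22) + 0·3 + 0·7 + 0·13 = 2
  c_6 = (0)·(-1) + 1·6 + (0)·(-2) + 2·2 + (-1)·(-22) + 0·3 + 1·7 + (-3)·(13) = 0
  c_7 = (0)·(-1) + 1·6 + (0)·(-2) + 0·2 + (-1)·(-22) + 0·3 + 0·7 + (-2)·(13) = 2
  c_8 = (0)·(-1) + 0·6 + (0)·(-2) + 0·2 + (0)·(-22) + 1·3 + 0·7 + 0·13 = 3
Writing each c_i in base p = 2:
  c_1 = 2 = 0·2^0 + 1·2^1
  c_2 = 1 = 1·2^0
  c_3 = 1 = 1·2^0
  c_4 = 0
  c_5 = 2 = 0·2^0 + 1·2^1
  c_6 = 0
  c_7 = 2 = 0·2^0 + 1·2^1
  c_8 = 3 = 1·2^0 + 1·2^1
Factor λ_0 = (0, 1, 1, 0, 0, 0, 0, 1)
Factor λ_1 = (1, 0, 0, 0, 1, 0, 1, 1)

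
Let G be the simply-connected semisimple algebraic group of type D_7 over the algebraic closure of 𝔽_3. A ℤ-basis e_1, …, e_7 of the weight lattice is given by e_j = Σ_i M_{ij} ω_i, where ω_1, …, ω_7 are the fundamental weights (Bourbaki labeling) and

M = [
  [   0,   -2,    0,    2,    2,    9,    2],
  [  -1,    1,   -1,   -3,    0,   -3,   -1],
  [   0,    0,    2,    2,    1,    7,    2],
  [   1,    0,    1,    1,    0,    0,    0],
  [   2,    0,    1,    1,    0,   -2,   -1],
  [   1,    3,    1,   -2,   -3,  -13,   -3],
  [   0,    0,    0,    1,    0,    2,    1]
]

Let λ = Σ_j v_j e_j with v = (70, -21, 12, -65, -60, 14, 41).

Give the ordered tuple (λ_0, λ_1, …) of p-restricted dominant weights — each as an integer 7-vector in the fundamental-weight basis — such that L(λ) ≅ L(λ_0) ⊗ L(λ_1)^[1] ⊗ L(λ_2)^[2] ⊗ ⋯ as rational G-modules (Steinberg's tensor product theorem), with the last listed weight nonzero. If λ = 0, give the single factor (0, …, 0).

((0, 0, 2, 2, 0, 0, 1), (0, 0, 1, 2, 0, 2, 1), (0, 1, 1, 1, 2, 2, 0))

In the fundamental-weight basis, λ has coordinates c = M·v (v = (70, -21, 12, -65, -60, 14, 41)):
  c_1 = (0)·(70) + (-2)·(-21) + (0)·(12) + (2)·(-65) + (2)·(-60) + (9)·(14) + (2)·(41) = 0
  c_2 = (-1)·(70) + (1)·(-21) + (-1)·(12) + (-3)·(-65) + (0)·(-60) + (-3)·(14) + (-1)·(41) = 9
  c_3 = (0)·(70) + (0)·(-21) + (2)·(12) + (2)·(-65) + (1)·(-60) + (7)·(14) + (2)·(41) = 14
  c_4 = (1)·(70) + (0)·(-21) + (1)·(12) + (1)·(-65) + (0)·(-60) + (0)·(14) + (0)·(41) = 17
  c_5 = (2)·(70) + (0)·(-21) + (1)·(12) + (1)·(-65) + (0)·(-60) + (-2)·(14) + (-1)·(41) = 18
  c_6 = (1)·(70) + (3)·(-21) + (1)·(12) + (-2)·(-65) + (-3)·(-60) + (-13)·(14) + (-3)·(41) = 24
  c_7 = (0)·(70) + (0)·(-21) + (0)·(12) + (1)·(-65) + (0)·(-60) + (2)·(14) + (1)·(41) = 4
Expand coordinatewise in base 3:
  c_1 = 0
  c_2 = 9 = 0·3^0 + 0·3^1 + 1·3^2
  c_3 = 14 = 2·3^0 + 1·3^1 + 1·3^2
  c_4 = 17 = 2·3^0 + 2·3^1 + 1·3^2
  c_5 = 18 = 0·3^0 + 0·3^1 + 2·3^2
  c_6 = 24 = 0·3^0 + 2·3^1 + 2·3^2
  c_7 = 4 = 1·3^0 + 1·3^1
Factor λ_0 = (0, 0, 2, 2, 0, 0, 1)
Factor λ_1 = (0, 0, 1, 2, 0, 2, 1)
Factor λ_2 = (0, 1, 1, 1, 2, 2, 0)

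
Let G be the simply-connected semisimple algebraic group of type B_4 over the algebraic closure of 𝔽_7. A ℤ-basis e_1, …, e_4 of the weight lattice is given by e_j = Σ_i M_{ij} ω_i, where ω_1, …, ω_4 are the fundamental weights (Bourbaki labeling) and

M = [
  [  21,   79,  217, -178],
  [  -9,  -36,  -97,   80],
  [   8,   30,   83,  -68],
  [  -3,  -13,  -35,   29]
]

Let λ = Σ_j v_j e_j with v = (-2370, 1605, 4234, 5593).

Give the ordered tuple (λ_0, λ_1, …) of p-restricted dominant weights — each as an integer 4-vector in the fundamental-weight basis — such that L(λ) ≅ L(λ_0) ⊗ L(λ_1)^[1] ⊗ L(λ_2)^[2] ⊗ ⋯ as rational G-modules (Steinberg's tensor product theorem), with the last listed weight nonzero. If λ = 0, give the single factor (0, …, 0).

Change of basis e → ω: c = M·v where v = (-2370, 1605, 4234, 5593):
  c_1 = (21)·(-2370) + 79·1605 + 217·4234 + (-178)·(5593) = 249
  c_2 = (-9)·(-2370) + (-36)·(1605) + (-97)·(4234) + 80·5593 = 292
  c_3 = (8)·(-2370) + 30·1605 + 83·4234 + (-68)·(5593) = 288
  c_4 = (-3)·(-2370) + (-13)·(1605) + (-35)·(4234) + 29·5593 = 252
Writing each c_i in base p = 7:
  c_1 = 249 = 4·7^0 + 0·7^1 + 5·7^2
  c_2 = 292 = 5·7^0 + 6·7^1 + 5·7^2
  c_3 = 288 = 1·7^0 + 6·7^1 + 5·7^2
  c_4 = 252 = 0·7^0 + 1·7^1 + 5·7^2
λ_0 = (4, 5, 1, 0)
λ_1 = (0, 6, 6, 1)
λ_2 = (5, 5, 5, 5)

((4, 5, 1, 0), (0, 6, 6, 1), (5, 5, 5, 5))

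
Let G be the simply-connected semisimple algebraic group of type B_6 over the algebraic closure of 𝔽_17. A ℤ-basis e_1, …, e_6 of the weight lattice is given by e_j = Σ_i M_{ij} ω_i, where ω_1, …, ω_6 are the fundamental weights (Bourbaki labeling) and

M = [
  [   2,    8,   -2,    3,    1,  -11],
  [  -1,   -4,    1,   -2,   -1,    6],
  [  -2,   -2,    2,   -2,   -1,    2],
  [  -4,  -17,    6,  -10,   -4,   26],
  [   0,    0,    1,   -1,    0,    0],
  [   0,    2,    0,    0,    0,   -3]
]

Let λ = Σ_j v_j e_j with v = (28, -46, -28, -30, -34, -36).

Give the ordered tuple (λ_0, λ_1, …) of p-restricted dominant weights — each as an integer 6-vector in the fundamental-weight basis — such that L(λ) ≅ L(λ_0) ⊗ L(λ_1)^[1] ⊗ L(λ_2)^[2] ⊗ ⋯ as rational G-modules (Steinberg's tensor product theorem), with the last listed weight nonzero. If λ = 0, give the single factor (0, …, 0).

((16, 6, 2, 2, 2, 16),)

ω-coordinates c = M·v, v = (28, -46, -28, -30, -34, -36):
  c_1 = 2·28 + (8)·(-46) + (-2)·(-28) + (3)·(-30) + (1)·(-34) + (-11)·(-36) = 16
  c_2 = (-1)·(28) + (-4)·(-46) + (1)·(-28) + (-2)·(-30) + (-1)·(-34) + (6)·(-36) = 6
  c_3 = (-2)·(28) + (-2)·(-46) + (2)·(-28) + (-2)·(-30) + (-1)·(-34) + (2)·(-36) = 2
  c_4 = (-4)·(28) + (-17)·(-46) + (6)·(-28) + (-10)·(-30) + (-4)·(-34) + (26)·(-36) = 2
  c_5 = 0·28 + (0)·(-46) + (1)·(-28) + (-1)·(-30) + (0)·(-34) + (0)·(-36) = 2
  c_6 = 0·28 + (2)·(-46) + (0)·(-28) + (0)·(-30) + (0)·(-34) + (-3)·(-36) = 16
p = 17; digits c_i = Σ_j d_{ij}·17^j, 0 ≤ d_{ij} < 17:
  c_1 = 16 = 16·17^0
  c_2 = 6 = 6·17^0
  c_3 = 2 = 2·17^0
  c_4 = 2 = 2·17^0
  c_5 = 2 = 2·17^0
  c_6 = 16 = 16·17^0
Factor λ_0 = (16, 6, 2, 2, 2, 16)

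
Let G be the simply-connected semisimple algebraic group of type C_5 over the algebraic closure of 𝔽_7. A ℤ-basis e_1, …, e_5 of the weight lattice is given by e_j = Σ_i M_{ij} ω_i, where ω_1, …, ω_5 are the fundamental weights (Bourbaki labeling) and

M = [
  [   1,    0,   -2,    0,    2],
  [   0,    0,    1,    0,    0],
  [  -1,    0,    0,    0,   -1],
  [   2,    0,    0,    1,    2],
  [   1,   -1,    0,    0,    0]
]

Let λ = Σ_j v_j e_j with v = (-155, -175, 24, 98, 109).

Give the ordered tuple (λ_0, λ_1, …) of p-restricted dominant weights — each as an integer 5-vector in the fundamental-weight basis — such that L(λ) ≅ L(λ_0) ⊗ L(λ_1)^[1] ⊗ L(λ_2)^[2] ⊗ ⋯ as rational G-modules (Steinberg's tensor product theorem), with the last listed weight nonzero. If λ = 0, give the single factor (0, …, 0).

((1, 3, 4, 6, 6), (2, 3, 6, 0, 2))

Compute c_i = Σ_j M_{ij} v_j with v = (-155, -175, 24, 98, 109):
  c_1 = 1*-155 + 0*-175 + -2*24 + 0*98 + 2*109 = 15
  c_2 = 0*-155 + 0*-175 + 1*24 + 0*98 + 0*109 = 24
  c_3 = -1*-155 + 0*-175 + 0*24 + 0*98 + -1*109 = 46
  c_4 = 2*-155 + 0*-175 + 0*24 + 1*98 + 2*109 = 6
  c_5 = 1*-155 + -1*-175 + 0*24 + 0*98 + 0*109 = 20
Base-7 expansion of each c_i:
  c_1 = 15 = 1·7^0 + 2·7^1
  c_2 = 24 = 3·7^0 + 3·7^1
  c_3 = 46 = 4·7^0 + 6·7^1
  c_4 = 6 = 6·7^0
  c_5 = 20 = 6·7^0 + 2·7^1
λ_0 = (1, 3, 4, 6, 6)
λ_1 = (2, 3, 6, 0, 2)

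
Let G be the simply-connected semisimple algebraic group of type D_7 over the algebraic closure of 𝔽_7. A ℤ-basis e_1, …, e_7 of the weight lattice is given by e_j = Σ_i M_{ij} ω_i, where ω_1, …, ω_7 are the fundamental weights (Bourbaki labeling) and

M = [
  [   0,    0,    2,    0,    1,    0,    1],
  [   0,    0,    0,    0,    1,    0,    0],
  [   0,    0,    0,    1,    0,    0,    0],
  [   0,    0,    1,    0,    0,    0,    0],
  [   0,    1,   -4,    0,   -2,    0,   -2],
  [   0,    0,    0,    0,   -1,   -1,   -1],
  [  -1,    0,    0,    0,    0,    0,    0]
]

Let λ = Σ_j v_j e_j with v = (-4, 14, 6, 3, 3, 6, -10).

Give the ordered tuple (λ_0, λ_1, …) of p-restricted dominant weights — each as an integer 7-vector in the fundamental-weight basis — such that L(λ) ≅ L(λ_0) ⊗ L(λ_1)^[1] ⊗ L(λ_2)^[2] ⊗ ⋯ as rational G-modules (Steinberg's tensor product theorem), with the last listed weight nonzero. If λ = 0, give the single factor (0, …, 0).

((5, 3, 3, 6, 4, 1, 4),)

In the fundamental-weight basis, λ has coordinates c = M·v (v = (-4, 14, 6, 3, 3, 6, -10)):
  c_1 = (0)·(-4) + 0·14 + 2·6 + 0·3 + 1·3 + 0·6 + (1)·(-10) = 5
  c_2 = (0)·(-4) + 0·14 + 0·6 + 0·3 + 1·3 + 0·6 + (0)·(-10) = 3
  c_3 = (0)·(-4) + 0·14 + 0·6 + 1·3 + 0·3 + 0·6 + (0)·(-10) = 3
  c_4 = (0)·(-4) + 0·14 + 1·6 + 0·3 + 0·3 + 0·6 + (0)·(-10) = 6
  c_5 = (0)·(-4) + 1·14 + (-4)·(6) + 0·3 + (-2)·(3) + 0·6 + (-2)·(-10) = 4
  c_6 = (0)·(-4) + 0·14 + 0·6 + 0·3 + (-1)·(3) + (-1)·(6) + (-1)·(-10) = 1
  c_7 = (-1)·(-4) + 0·14 + 0·6 + 0·3 + 0·3 + 0·6 + (0)·(-10) = 4
p = 7; digits c_i = Σ_j d_{ij}·7^j, 0 ≤ d_{ij} < 7:
  c_1 = 5 = 5·7^0
  c_2 = 3 = 3·7^0
  c_3 = 3 = 3·7^0
  c_4 = 6 = 6·7^0
  c_5 = 4 = 4·7^0
  c_6 = 1 = 1·7^0
  c_7 = 4 = 4·7^0
Factor λ_0 = (5, 3, 3, 6, 4, 1, 4)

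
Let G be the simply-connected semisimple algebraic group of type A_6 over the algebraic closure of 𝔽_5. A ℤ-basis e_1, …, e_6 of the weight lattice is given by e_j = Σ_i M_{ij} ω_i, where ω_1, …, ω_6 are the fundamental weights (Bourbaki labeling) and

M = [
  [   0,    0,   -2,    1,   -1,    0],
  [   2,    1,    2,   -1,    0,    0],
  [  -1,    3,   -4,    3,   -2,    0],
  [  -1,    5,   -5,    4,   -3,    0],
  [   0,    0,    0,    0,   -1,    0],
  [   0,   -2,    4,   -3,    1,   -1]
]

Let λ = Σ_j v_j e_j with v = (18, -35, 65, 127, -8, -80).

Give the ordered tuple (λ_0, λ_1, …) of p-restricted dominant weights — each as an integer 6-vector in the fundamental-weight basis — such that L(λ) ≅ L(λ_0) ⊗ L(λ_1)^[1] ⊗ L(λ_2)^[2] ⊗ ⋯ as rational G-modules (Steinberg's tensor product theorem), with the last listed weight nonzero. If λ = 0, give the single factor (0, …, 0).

((0, 4, 4, 4, 3, 1), (1, 0, 2, 2, 1, 4))

Compute c_i = Σ_j M_{ij} v_j with v = (18, -35, 65, 127, -8, -80):
  c_1 = 0·18 + (0)·(-35) + (-2)·(65) + 1·127 + (-1)·(-8) + (0)·(-80) = 5
  c_2 = 2·18 + (1)·(-35) + 2·65 + (-1)·(127) + (0)·(-8) + (0)·(-80) = 4
  c_3 = (-1)·(18) + (3)·(-35) + (-4)·(65) + 3·127 + (-2)·(-8) + (0)·(-80) = 14
  c_4 = (-1)·(18) + (5)·(-35) + (-5)·(65) + 4·127 + (-3)·(-8) + (0)·(-80) = 14
  c_5 = 0·18 + (0)·(-35) + 0·65 + 0·127 + (-1)·(-8) + (0)·(-80) = 8
  c_6 = 0·18 + (-2)·(-35) + 4·65 + (-3)·(127) + (1)·(-8) + (-1)·(-80) = 21
Expand coordinatewise in base 5:
  c_1 = 5 = 0·5^0 + 1·5^1
  c_2 = 4 = 4·5^0
  c_3 = 14 = 4·5^0 + 2·5^1
  c_4 = 14 = 4·5^0 + 2·5^1
  c_5 = 8 = 3·5^0 + 1·5^1
  c_6 = 21 = 1·5^0 + 4·5^1
λ_0 = (0, 4, 4, 4, 3, 1)
λ_1 = (1, 0, 2, 2, 1, 4)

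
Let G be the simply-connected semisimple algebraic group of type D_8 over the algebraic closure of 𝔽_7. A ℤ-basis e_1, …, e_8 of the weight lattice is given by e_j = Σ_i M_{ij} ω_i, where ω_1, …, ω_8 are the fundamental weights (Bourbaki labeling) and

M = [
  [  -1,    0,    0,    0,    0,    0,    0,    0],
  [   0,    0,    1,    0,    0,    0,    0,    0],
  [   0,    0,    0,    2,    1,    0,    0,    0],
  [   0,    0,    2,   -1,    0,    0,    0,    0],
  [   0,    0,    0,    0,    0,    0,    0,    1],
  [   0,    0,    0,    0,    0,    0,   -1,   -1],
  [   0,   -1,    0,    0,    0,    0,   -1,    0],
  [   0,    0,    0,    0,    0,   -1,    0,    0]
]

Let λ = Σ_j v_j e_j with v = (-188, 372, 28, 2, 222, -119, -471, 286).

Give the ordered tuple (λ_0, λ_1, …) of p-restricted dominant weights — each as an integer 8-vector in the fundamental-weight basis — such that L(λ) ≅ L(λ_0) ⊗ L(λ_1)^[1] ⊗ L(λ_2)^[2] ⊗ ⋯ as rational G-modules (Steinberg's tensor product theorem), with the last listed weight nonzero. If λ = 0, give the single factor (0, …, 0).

Converting to the ω-basis (c_i = row i of M dotted with v = (-188, 372, 28, 2, 222, -119, -471, 286)):
  c_1 = -1*-188 + 0*372 + 0*28 + 0*2 + 0*222 + 0*-119 + 0*-471 + 0*286 = 188
  c_2 = 0*-188 + 0*372 + 1*28 + 0*2 + 0*222 + 0*-119 + 0*-471 + 0*286 = 28
  c_3 = 0*-188 + 0*372 + 0*28 + 2*2 + 1*222 + 0*-119 + 0*-471 + 0*286 = 226
  c_4 = 0*-188 + 0*372 + 2*28 + -1*2 + 0*222 + 0*-119 + 0*-471 + 0*286 = 54
  c_5 = 0*-188 + 0*372 + 0*28 + 0*2 + 0*222 + 0*-119 + 0*-471 + 1*286 = 286
  c_6 = 0*-188 + 0*372 + 0*28 + 0*2 + 0*222 + 0*-119 + -1*-471 + -1*286 = 185
  c_7 = 0*-188 + -1*372 + 0*28 + 0*2 + 0*222 + 0*-119 + -1*-471 + 0*286 = 99
  c_8 = 0*-188 + 0*372 + 0*28 + 0*2 + 0*222 + -1*-119 + 0*-471 + 0*286 = 119
Expand coordinatewise in base 7:
  c_1 = 188 = 6·7^0 + 5·7^1 + 3·7^2
  c_2 = 28 = 0·7^0 + 4·7^1
  c_3 = 226 = 2·7^0 + 4·7^1 + 4·7^2
  c_4 = 54 = 5·7^0 + 0·7^1 + 1·7^2
  c_5 = 286 = 6·7^0 + 5·7^1 + 5·7^2
  c_6 = 185 = 3·7^0 + 5·7^1 + 3·7^2
  c_7 = 99 = 1·7^0 + 0·7^1 + 2·7^2
  c_8 = 119 = 0·7^0 + 3·7^1 + 2·7^2
p-restricted factor λ_0 = (6, 0, 2, 5, 6, 3, 1, 0)
p-restricted factor λ_1 = (5, 4, 4, 0, 5, 5, 0, 3)
p-restricted factor λ_2 = (3, 0, 4, 1, 5, 3, 2, 2)

((6, 0, 2, 5, 6, 3, 1, 0), (5, 4, 4, 0, 5, 5, 0, 3), (3, 0, 4, 1, 5, 3, 2, 2))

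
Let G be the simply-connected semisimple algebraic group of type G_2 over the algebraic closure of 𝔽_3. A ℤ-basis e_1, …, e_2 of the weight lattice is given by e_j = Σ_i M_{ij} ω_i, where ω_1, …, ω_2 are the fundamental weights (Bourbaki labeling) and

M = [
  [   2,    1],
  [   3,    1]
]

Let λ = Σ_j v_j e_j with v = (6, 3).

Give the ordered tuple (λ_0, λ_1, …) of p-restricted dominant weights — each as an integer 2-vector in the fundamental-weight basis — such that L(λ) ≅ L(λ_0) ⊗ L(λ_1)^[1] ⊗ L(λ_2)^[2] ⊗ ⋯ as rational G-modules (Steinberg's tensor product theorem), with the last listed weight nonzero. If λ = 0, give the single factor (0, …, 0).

((0, 0), (2, 1), (1, 2))

ω-coordinates c = M·v, v = (6, 3):
  c_1 = 2*6 + 1*3 = 15
  c_2 = 3*6 + 1*3 = 21
Expand coordinatewise in base 3:
  c_1 = 15 = 0·3^0 + 2·3^1 + 1·3^2
  c_2 = 21 = 0·3^0 + 1·3^1 + 2·3^2
Factor λ_0 = (0, 0)
Factor λ_1 = (2, 1)
Factor λ_2 = (1, 2)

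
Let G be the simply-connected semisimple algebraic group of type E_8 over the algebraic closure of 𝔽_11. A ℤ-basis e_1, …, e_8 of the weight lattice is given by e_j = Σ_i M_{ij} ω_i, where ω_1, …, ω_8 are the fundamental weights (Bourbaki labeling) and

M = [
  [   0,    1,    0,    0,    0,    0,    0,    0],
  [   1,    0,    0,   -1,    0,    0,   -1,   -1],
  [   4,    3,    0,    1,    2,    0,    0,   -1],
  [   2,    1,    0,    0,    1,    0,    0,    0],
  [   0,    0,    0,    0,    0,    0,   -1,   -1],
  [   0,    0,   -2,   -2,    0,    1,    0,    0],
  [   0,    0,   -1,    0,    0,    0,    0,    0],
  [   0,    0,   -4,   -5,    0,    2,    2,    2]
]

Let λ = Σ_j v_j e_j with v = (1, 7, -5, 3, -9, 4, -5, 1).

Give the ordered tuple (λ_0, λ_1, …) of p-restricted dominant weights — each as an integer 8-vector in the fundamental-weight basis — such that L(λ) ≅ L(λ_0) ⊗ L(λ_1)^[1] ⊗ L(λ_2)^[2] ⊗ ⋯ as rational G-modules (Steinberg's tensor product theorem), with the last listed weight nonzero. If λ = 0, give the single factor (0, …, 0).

((7, 2, 9, 0, 4, 8, 5, 5),)

ω-coordinates c = M·v, v = (1, 7, -5, 3, -9, 4, -5, 1):
  c_1 = 0·1 + 1·7 + (0)·(-5) + 0·3 + (0)·(-9) + 0·4 + (0)·(-5) + 0·1 = 7
  c_2 = 1·1 + 0·7 + (0)·(-5) + (-1)·(3) + (0)·(-9) + 0·4 + (-1)·(-5) + (-1)·(1) = 2
  c_3 = 4·1 + 3·7 + (0)·(-5) + 1·3 + (2)·(-9) + 0·4 + (0)·(-5) + (-1)·(1) = 9
  c_4 = 2·1 + 1·7 + (0)·(-5) + 0·3 + (1)·(-9) + 0·4 + (0)·(-5) + 0·1 = 0
  c_5 = 0·1 + 0·7 + (0)·(-5) + 0·3 + (0)·(-9) + 0·4 + (-1)·(-5) + (-1)·(1) = 4
  c_6 = 0·1 + 0·7 + (-2)·(-5) + (-2)·(3) + (0)·(-9) + 1·4 + (0)·(-5) + 0·1 = 8
  c_7 = 0·1 + 0·7 + (-1)·(-5) + 0·3 + (0)·(-9) + 0·4 + (0)·(-5) + 0·1 = 5
  c_8 = 0·1 + 0·7 + (-4)·(-5) + (-5)·(3) + (0)·(-9) + 2·4 + (2)·(-5) + 2·1 = 5
Writing each c_i in base p = 11:
  c_1 = 7 = 7·11^0
  c_2 = 2 = 2·11^0
  c_3 = 9 = 9·11^0
  c_4 = 0
  c_5 = 4 = 4·11^0
  c_6 = 8 = 8·11^0
  c_7 = 5 = 5·11^0
  c_8 = 5 = 5·11^0
λ_0 = (7, 2, 9, 0, 4, 8, 5, 5)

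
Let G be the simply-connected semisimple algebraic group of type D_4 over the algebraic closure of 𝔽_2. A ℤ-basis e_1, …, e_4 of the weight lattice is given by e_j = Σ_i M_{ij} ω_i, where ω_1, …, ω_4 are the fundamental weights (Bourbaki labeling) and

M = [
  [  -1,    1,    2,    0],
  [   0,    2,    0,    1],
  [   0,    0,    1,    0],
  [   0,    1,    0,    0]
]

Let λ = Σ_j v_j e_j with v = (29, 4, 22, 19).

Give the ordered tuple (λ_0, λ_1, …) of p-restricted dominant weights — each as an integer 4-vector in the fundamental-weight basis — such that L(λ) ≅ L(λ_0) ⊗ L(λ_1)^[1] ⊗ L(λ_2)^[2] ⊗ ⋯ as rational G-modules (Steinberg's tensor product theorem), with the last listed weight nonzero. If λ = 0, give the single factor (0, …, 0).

Compute c_i = Σ_j M_{ij} v_j with v = (29, 4, 22, 19):
  c_1 = (-1)·(29) + (1)·(4) + (2)·(22) + (0)·(19) = 19
  c_2 = (0)·(29) + (2)·(4) + (0)·(22) + (1)·(19) = 27
  c_3 = (0)·(29) + (0)·(4) + (1)·(22) + (0)·(19) = 22
  c_4 = (0)·(29) + (1)·(4) + (0)·(22) + (0)·(19) = 4
Expand coordinatewise in base 2:
  c_1 = 19 = 1·2^0 + 1·2^1 + 0·2^2 + 0·2^3 + 1·2^4
  c_2 = 27 = 1·2^0 + 1·2^1 + 0·2^2 + 1·2^3 + 1·2^4
  c_3 = 22 = 0·2^0 + 1·2^1 + 1·2^2 + 0·2^3 + 1·2^4
  c_4 = 4 = 0·2^0 + 0·2^1 + 1·2^2
p-restricted factor λ_0 = (1, 1, 0, 0)
p-restricted factor λ_1 = (1, 1, 1, 0)
p-restricted factor λ_2 = (0, 0, 1, 1)
p-restricted factor λ_3 = (0, 1, 0, 0)
p-restricted factor λ_4 = (1, 1, 1, 0)

((1, 1, 0, 0), (1, 1, 1, 0), (0, 0, 1, 1), (0, 1, 0, 0), (1, 1, 1, 0))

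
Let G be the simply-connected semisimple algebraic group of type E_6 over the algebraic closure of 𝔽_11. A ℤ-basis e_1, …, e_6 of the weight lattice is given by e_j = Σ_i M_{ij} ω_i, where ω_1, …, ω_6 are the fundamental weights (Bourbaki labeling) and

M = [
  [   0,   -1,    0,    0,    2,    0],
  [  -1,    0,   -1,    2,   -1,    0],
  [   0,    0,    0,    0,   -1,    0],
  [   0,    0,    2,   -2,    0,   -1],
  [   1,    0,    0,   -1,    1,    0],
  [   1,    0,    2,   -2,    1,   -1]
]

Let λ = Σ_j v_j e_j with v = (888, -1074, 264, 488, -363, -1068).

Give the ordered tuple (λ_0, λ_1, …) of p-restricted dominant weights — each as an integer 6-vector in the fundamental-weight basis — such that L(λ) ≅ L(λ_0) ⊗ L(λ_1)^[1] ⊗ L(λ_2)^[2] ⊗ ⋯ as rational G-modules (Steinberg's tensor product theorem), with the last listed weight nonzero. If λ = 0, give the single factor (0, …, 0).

Converting to the ω-basis (c_i = row i of M dotted with v = (888, -1074, 264, 488, -363, -1068)):
  c_1 = 0·888 + (-1)·(-1074) + 0·264 + 0·488 + (2)·(-363) + (0)·(-1068) = 348
  c_2 = (-1)·(888) + (0)·(-1074) + (-1)·(264) + 2·488 + (-1)·(-363) + (0)·(-1068) = 187
  c_3 = 0·888 + (0)·(-1074) + 0·264 + 0·488 + (-1)·(-363) + (0)·(-1068) = 363
  c_4 = 0·888 + (0)·(-1074) + 2·264 + (-2)·(488) + (0)·(-363) + (-1)·(-1068) = 620
  c_5 = 1·888 + (0)·(-1074) + 0·264 + (-1)·(488) + (1)·(-363) + (0)·(-1068) = 37
  c_6 = 1·888 + (0)·(-1074) + 2·264 + (-2)·(488) + (1)·(-363) + (-1)·(-1068) = 1145
p = 11; digits c_i = Σ_j d_{ij}·11^j, 0 ≤ d_{ij} < 11:
  c_1 = 348 = 7·11^0 + 9·11^1 + 2·11^2
  c_2 = 187 = 0·11^0 + 6·11^1 + 1·11^2
  c_3 = 363 = 0·11^0 + 0·11^1 + 3·11^2
  c_4 = 620 = 4·11^0 + 1·11^1 + 5·11^2
  c_5 = 37 = 4·11^0 + 3·11^1
  c_6 = 1145 = 1·11^0 + 5·11^1 + 9·11^2
λ_0 = (7, 0, 0, 4, 4, 1)
λ_1 = (9, 6, 0, 1, 3, 5)
λ_2 = (2, 1, 3, 5, 0, 9)

((7, 0, 0, 4, 4, 1), (9, 6, 0, 1, 3, 5), (2, 1, 3, 5, 0, 9))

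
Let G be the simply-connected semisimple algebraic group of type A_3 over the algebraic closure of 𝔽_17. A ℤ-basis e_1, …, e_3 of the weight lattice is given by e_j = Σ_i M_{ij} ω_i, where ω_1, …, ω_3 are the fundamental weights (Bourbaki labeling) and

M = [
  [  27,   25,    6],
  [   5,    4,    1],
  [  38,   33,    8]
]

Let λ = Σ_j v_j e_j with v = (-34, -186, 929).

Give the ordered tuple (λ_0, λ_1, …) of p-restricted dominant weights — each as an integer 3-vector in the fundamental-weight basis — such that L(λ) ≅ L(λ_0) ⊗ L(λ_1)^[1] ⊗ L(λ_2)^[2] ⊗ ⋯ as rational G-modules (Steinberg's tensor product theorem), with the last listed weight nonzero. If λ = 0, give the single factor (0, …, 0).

Compute c_i = Σ_j M_{ij} v_j with v = (-34, -186, 929):
  c_1 = 27*-34 + 25*-186 + 6*929 = 6
  c_2 = 5*-34 + 4*-186 + 1*929 = 15
  c_3 = 38*-34 + 33*-186 + 8*929 = 2
p = 17; digits c_i = Σ_j d_{ij}·17^j, 0 ≤ d_{ij} < 17:
  c_1 = 6 = 6·17^0
  c_2 = 15 = 15·17^0
  c_3 = 2 = 2·17^0
λ_0 = (6, 15, 2)

((6, 15, 2),)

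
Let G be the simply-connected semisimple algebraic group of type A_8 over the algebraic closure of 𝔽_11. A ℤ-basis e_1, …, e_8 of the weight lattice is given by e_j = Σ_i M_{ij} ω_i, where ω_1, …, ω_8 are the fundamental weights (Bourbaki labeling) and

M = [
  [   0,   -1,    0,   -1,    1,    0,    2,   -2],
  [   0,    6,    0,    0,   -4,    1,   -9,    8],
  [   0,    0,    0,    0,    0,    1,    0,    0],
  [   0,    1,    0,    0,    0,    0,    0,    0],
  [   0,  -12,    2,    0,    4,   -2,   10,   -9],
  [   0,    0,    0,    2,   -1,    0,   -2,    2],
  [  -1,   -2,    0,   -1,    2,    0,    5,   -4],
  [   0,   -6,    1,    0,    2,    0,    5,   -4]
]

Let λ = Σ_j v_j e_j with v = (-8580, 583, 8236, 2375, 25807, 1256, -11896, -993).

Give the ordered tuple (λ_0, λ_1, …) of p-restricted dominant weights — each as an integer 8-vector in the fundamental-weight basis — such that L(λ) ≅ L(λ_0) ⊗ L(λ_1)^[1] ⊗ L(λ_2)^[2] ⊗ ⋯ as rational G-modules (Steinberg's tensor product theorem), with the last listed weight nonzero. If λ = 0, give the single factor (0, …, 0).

((9, 8, 2, 0, 4, 1, 1, 8), (6, 3, 4, 9, 4, 2, 5, 10), (8, 5, 10, 4, 1, 6, 9, 6))

ω-coordinates c = M·v, v = (-8580, 583, 8236, 2375, 25807, 1256, -11896, -993):
  c_1 = (0)·(-8580) + (-1)·(583) + 0·8236 + (-1)·(2375) + 1·25807 + 0·1256 + (2)·(-11896) + (-2)·(-993) = 1043
  c_2 = (0)·(-8580) + 6·583 + 0·8236 + 0·2375 + (-4)·(25807) + 1·1256 + (-9)·(-11896) + (8)·(-993) = 646
  c_3 = (0)·(-8580) + 0·583 + 0·8236 + 0·2375 + 0·25807 + 1·1256 + (0)·(-11896) + (0)·(-993) = 1256
  c_4 = (0)·(-8580) + 1·583 + 0·8236 + 0·2375 + 0·25807 + 0·1256 + (0)·(-11896) + (0)·(-993) = 583
  c_5 = (0)·(-8580) + (-12)·(583) + 2·8236 + 0·2375 + 4·25807 + (-2)·(1256) + (10)·(-11896) + (-9)·(-993) = 169
  c_6 = (0)·(-8580) + 0·583 + 0·8236 + 2·2375 + (-1)·(25807) + 0·1256 + (-2)·(-11896) + (2)·(-993) = 749
  c_7 = (-1)·(-8580) + (-2)·(583) + 0·8236 + (-1)·(2375) + 2·25807 + 0·1256 + (5)·(-11896) + (-4)·(-993) = 1145
  c_8 = (0)·(-8580) + (-6)·(583) + 1·8236 + 0·2375 + 2·25807 + 0·1256 + (5)·(-11896) + (-4)·(-993) = 844
Expand coordinatewise in base 11:
  c_1 = 1043 = 9·11^0 + 6·11^1 + 8·11^2
  c_2 = 646 = 8·11^0 + 3·11^1 + 5·11^2
  c_3 = 1256 = 2·11^0 + 4·11^1 + 10·11^2
  c_4 = 583 = 0·11^0 + 9·11^1 + 4·11^2
  c_5 = 169 = 4·11^0 + 4·11^1 + 1·11^2
  c_6 = 749 = 1·11^0 + 2·11^1 + 6·11^2
  c_7 = 1145 = 1·11^0 + 5·11^1 + 9·11^2
  c_8 = 844 = 8·11^0 + 10·11^1 + 6·11^2
p-restricted factor λ_0 = (9, 8, 2, 0, 4, 1, 1, 8)
p-restricted factor λ_1 = (6, 3, 4, 9, 4, 2, 5, 10)
p-restricted factor λ_2 = (8, 5, 10, 4, 1, 6, 9, 6)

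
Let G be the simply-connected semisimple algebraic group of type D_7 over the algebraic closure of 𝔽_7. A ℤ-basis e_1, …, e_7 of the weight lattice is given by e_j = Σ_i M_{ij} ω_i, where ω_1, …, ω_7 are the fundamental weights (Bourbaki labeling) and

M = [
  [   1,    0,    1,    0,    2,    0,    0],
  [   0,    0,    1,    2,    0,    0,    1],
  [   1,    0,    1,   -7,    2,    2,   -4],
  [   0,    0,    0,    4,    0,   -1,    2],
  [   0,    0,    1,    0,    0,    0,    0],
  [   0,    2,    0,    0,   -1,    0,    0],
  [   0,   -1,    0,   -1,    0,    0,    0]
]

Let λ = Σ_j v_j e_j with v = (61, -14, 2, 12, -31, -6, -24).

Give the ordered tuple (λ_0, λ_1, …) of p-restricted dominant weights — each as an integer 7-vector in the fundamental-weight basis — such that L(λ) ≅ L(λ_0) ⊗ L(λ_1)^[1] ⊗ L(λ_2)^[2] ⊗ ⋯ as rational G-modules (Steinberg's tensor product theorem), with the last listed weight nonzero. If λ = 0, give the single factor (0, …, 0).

Compute c_i = Σ_j M_{ij} v_j with v = (61, -14, 2, 12, -31, -6, -24):
  c_1 = 1·61 + (0)·(-14) + 1·2 + 0·12 + (2)·(-31) + (0)·(-6) + (0)·(-24) = 1
  c_2 = 0·61 + (0)·(-14) + 1·2 + 2·12 + (0)·(-31) + (0)·(-6) + (1)·(-24) = 2
  c_3 = 1·61 + (0)·(-14) + 1·2 + (-7)·(12) + (2)·(-31) + (2)·(-6) + (-4)·(-24) = 1
  c_4 = 0·61 + (0)·(-14) + 0·2 + 4·12 + (0)·(-31) + (-1)·(-6) + (2)·(-24) = 6
  c_5 = 0·61 + (0)·(-14) + 1·2 + 0·12 + (0)·(-31) + (0)·(-6) + (0)·(-24) = 2
  c_6 = 0·61 + (2)·(-14) + 0·2 + 0·12 + (-1)·(-31) + (0)·(-6) + (0)·(-24) = 3
  c_7 = 0·61 + (-1)·(-14) + 0·2 + (-1)·(12) + (0)·(-31) + (0)·(-6) + (0)·(-24) = 2
Expand coordinatewise in base 7:
  c_1 = 1 = 1·7^0
  c_2 = 2 = 2·7^0
  c_3 = 1 = 1·7^0
  c_4 = 6 = 6·7^0
  c_5 = 2 = 2·7^0
  c_6 = 3 = 3·7^0
  c_7 = 2 = 2·7^0
p-restricted factor λ_0 = (1, 2, 1, 6, 2, 3, 2)

((1, 2, 1, 6, 2, 3, 2),)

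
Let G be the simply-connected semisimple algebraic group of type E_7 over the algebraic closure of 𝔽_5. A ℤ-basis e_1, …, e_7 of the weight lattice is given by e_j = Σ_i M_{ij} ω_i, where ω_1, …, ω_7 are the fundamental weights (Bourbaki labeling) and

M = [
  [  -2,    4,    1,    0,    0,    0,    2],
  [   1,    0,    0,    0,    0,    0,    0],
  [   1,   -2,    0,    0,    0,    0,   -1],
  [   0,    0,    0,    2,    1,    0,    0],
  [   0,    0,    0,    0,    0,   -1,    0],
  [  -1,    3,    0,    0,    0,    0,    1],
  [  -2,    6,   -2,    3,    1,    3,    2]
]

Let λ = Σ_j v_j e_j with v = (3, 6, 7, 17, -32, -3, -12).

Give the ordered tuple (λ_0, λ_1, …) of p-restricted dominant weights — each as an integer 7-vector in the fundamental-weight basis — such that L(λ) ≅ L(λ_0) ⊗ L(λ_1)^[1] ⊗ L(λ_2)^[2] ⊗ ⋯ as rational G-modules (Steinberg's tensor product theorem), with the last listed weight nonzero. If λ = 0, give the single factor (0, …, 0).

ω-coordinates c = M·v, v = (3, 6, 7, 17, -32, -3, -12):
  c_1 = (-2)·(3) + (4)·(6) + (1)·(7) + (0)·(17) + (0)·(-32) + (0)·(-3) + (2)·(-12) = 1
  c_2 = (1)·(3) + (0)·(6) + (0)·(7) + (0)·(17) + (0)·(-32) + (0)·(-3) + (0)·(-12) = 3
  c_3 = (1)·(3) + (-2)·(6) + (0)·(7) + (0)·(17) + (0)·(-32) + (0)·(-3) + (-1)·(-12) = 3
  c_4 = (0)·(3) + (0)·(6) + (0)·(7) + (2)·(17) + (1)·(-32) + (0)·(-3) + (0)·(-12) = 2
  c_5 = (0)·(3) + (0)·(6) + (0)·(7) + (0)·(17) + (0)·(-32) + (-1)·(-3) + (0)·(-12) = 3
  c_6 = (-1)·(3) + (3)·(6) + (0)·(7) + (0)·(17) + (0)·(-32) + (0)·(-3) + (1)·(-12) = 3
  c_7 = (-2)·(3) + (6)·(6) + (-2)·(7) + (3)·(17) + (1)·(-32) + (3)·(-3) + (2)·(-12) = 2
Base-5 expansion of each c_i:
  c_1 = 1 = 1·5^0
  c_2 = 3 = 3·5^0
  c_3 = 3 = 3·5^0
  c_4 = 2 = 2·5^0
  c_5 = 3 = 3·5^0
  c_6 = 3 = 3·5^0
  c_7 = 2 = 2·5^0
p-restricted factor λ_0 = (1, 3, 3, 2, 3, 3, 2)

((1, 3, 3, 2, 3, 3, 2),)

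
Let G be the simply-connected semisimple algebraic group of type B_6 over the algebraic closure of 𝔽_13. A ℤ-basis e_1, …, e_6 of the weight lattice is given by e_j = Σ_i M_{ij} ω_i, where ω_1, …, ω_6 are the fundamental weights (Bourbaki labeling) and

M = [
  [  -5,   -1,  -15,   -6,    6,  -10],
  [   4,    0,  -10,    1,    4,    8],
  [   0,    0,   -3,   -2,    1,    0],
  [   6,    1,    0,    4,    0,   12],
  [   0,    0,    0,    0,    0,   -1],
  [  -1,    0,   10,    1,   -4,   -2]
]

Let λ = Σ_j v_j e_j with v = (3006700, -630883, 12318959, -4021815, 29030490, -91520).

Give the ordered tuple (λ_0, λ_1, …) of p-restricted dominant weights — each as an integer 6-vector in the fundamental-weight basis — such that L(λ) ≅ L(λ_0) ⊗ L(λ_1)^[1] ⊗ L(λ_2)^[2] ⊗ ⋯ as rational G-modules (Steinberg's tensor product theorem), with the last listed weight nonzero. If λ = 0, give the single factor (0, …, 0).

ω-coordinates c = M·v, v = (3006700, -630883, 12318959, -4021815, 29030490, -91520):
  c_1 = -5*3006700 + -1*-630883 + -15*12318959 + -6*-4021815 + 6*29030490 + -10*-91520 = 42028
  c_2 = 4*3006700 + 0*-630883 + -10*12318959 + 1*-4021815 + 4*29030490 + 8*-91520 = 205195
  c_3 = 0*3006700 + 0*-630883 + -3*12318959 + -2*-4021815 + 1*29030490 + 0*-91520 = 117243
  c_4 = 6*3006700 + 1*-630883 + 0*12318959 + 4*-4021815 + 0*29030490 + 12*-91520 = 223817
  c_5 = 0*3006700 + 0*-630883 + 0*12318959 + 0*-4021815 + 0*29030490 + -1*-91520 = 91520
  c_6 = -1*3006700 + 0*-630883 + 10*12318959 + 1*-4021815 + -4*29030490 + -2*-91520 = 222155
Expand coordinatewise in base 13:
  c_1 = 42028 = 12·13^0 + 8·13^1 + 1·13^2 + 6·13^3 + 1·13^4
  c_2 = 205195 = 3·13^0 + 2·13^1 + 5·13^2 + 2·13^3 + 7·13^4
  c_3 = 117243 = 9·13^0 + 9·13^1 + 4·13^2 + 1·13^3 + 4·13^4
  c_4 = 223817 = 9·13^0 + 4·13^1 + 11·13^2 + 10·13^3 + 7·13^4
  c_5 = 91520 = 0·13^0 + 7·13^1 + 8·13^2 + 2·13^3 + 3·13^4
  c_6 = 222155 = 11·13^0 + 6·13^1 + 1·13^2 + 10·13^3 + 7·13^4
λ_0 = (12, 3, 9, 9, 0, 11)
λ_1 = (8, 2, 9, 4, 7, 6)
λ_2 = (1, 5, 4, 11, 8, 1)
λ_3 = (6, 2, 1, 10, 2, 10)
λ_4 = (1, 7, 4, 7, 3, 7)

((12, 3, 9, 9, 0, 11), (8, 2, 9, 4, 7, 6), (1, 5, 4, 11, 8, 1), (6, 2, 1, 10, 2, 10), (1, 7, 4, 7, 3, 7))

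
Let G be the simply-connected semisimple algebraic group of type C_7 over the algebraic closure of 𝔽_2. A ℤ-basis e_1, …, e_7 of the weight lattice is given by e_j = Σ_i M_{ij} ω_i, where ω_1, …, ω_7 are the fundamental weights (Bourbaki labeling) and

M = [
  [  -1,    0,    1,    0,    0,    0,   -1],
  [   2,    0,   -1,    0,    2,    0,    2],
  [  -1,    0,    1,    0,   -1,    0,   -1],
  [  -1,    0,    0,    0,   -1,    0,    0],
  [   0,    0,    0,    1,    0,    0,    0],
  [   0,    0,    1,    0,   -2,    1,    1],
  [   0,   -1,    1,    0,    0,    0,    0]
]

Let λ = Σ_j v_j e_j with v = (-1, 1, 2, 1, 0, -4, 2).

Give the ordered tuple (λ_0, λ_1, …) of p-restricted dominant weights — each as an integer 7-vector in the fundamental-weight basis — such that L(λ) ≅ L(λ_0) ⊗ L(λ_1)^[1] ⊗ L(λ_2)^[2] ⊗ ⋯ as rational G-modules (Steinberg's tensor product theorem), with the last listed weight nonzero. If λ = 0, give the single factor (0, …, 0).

Converting to the ω-basis (c_i = row i of M dotted with v = (-1, 1, 2, 1, 0, -4, 2)):
  c_1 = -1*-1 + 0*1 + 1*2 + 0*1 + 0*0 + 0*-4 + -1*2 = 1
  c_2 = 2*-1 + 0*1 + -1*2 + 0*1 + 2*0 + 0*-4 + 2*2 = 0
  c_3 = -1*-1 + 0*1 + 1*2 + 0*1 + -1*0 + 0*-4 + -1*2 = 1
  c_4 = -1*-1 + 0*1 + 0*2 + 0*1 + -1*0 + 0*-4 + 0*2 = 1
  c_5 = 0*-1 + 0*1 + 0*2 + 1*1 + 0*0 + 0*-4 + 0*2 = 1
  c_6 = 0*-1 + 0*1 + 1*2 + 0*1 + -2*0 + 1*-4 + 1*2 = 0
  c_7 = 0*-1 + -1*1 + 1*2 + 0*1 + 0*0 + 0*-4 + 0*2 = 1
Expand coordinatewise in base 2:
  c_1 = 1 = 1·2^0
  c_2 = 0
  c_3 = 1 = 1·2^0
  c_4 = 1 = 1·2^0
  c_5 = 1 = 1·2^0
  c_6 = 0
  c_7 = 1 = 1·2^0
p-restricted factor λ_0 = (1, 0, 1, 1, 1, 0, 1)

((1, 0, 1, 1, 1, 0, 1),)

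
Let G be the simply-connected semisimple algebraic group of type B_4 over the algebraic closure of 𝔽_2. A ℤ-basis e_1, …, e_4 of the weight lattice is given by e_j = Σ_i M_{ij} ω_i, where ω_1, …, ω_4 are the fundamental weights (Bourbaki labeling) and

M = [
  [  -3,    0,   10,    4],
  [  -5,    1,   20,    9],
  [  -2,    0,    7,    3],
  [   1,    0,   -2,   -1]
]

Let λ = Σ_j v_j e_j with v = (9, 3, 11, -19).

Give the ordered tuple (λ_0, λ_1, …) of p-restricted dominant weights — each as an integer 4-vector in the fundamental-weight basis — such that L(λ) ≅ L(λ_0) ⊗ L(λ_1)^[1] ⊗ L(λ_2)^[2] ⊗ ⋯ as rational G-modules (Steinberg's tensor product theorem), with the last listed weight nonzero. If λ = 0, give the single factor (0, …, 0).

((1, 1, 0, 0), (1, 1, 1, 1), (1, 1, 0, 1))

Converting to the ω-basis (c_i = row i of M dotted with v = (9, 3, 11, -19)):
  c_1 = (-3)·(9) + (0)·(3) + (10)·(11) + (4)·(-19) = 7
  c_2 = (-5)·(9) + (1)·(3) + (20)·(11) + (9)·(-19) = 7
  c_3 = (-2)·(9) + (0)·(3) + (7)·(11) + (3)·(-19) = 2
  c_4 = (1)·(9) + (0)·(3) + (-2)·(11) + (-1)·(-19) = 6
Expand coordinatewise in base 2:
  c_1 = 7 = 1·2^0 + 1·2^1 + 1·2^2
  c_2 = 7 = 1·2^0 + 1·2^1 + 1·2^2
  c_3 = 2 = 0·2^0 + 1·2^1
  c_4 = 6 = 0·2^0 + 1·2^1 + 1·2^2
p-restricted factor λ_0 = (1, 1, 0, 0)
p-restricted factor λ_1 = (1, 1, 1, 1)
p-restricted factor λ_2 = (1, 1, 0, 1)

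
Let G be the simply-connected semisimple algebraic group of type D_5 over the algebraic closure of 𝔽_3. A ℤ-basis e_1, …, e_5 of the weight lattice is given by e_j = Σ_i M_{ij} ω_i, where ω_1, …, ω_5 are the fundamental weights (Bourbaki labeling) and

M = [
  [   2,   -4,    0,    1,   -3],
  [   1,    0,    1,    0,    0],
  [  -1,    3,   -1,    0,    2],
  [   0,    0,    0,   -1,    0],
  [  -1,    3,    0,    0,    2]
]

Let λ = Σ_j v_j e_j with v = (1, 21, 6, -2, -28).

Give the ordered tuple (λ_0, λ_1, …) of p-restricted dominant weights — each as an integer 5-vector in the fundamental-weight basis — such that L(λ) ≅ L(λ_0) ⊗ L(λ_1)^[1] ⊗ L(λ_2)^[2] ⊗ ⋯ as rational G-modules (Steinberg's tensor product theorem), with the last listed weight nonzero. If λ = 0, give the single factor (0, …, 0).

In the fundamental-weight basis, λ has coordinates c = M·v (v = (1, 21, 6, -2, -28)):
  c_1 = 2*1 + -4*21 + 0*6 + 1*-2 + -3*-28 = 0
  c_2 = 1*1 + 0*21 + 1*6 + 0*-2 + 0*-28 = 7
  c_3 = -1*1 + 3*21 + -1*6 + 0*-2 + 2*-28 = 0
  c_4 = 0*1 + 0*21 + 0*6 + -1*-2 + 0*-28 = 2
  c_5 = -1*1 + 3*21 + 0*6 + 0*-2 + 2*-28 = 6
Base-3 expansion of each c_i:
  c_1 = 0
  c_2 = 7 = 1·3^0 + 2·3^1
  c_3 = 0
  c_4 = 2 = 2·3^0
  c_5 = 6 = 0·3^0 + 2·3^1
Factor λ_0 = (0, 1, 0, 2, 0)
Factor λ_1 = (0, 2, 0, 0, 2)

((0, 1, 0, 2, 0), (0, 2, 0, 0, 2))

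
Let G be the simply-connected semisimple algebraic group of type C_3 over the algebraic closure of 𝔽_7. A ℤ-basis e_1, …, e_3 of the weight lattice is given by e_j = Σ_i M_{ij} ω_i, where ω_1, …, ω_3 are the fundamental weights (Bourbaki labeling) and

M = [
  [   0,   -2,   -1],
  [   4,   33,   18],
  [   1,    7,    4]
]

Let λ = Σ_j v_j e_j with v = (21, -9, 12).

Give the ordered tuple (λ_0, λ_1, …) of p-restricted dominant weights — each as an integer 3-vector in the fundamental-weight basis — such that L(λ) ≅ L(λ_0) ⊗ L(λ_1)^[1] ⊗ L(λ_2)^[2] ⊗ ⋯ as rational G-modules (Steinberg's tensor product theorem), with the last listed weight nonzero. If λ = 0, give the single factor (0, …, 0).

Converting to the ω-basis (c_i = row i of M dotted with v = (21, -9, 12)):
  c_1 = (0)·(21) + (-2)·(-9) + (-1)·(12) = 6
  c_2 = (4)·(21) + (33)·(-9) + (18)·(12) = 3
  c_3 = (1)·(21) + (7)·(-9) + (4)·(12) = 6
Expand coordinatewise in base 7:
  c_1 = 6 = 6·7^0
  c_2 = 3 = 3·7^0
  c_3 = 6 = 6·7^0
λ_0 = (6, 3, 6)

((6, 3, 6),)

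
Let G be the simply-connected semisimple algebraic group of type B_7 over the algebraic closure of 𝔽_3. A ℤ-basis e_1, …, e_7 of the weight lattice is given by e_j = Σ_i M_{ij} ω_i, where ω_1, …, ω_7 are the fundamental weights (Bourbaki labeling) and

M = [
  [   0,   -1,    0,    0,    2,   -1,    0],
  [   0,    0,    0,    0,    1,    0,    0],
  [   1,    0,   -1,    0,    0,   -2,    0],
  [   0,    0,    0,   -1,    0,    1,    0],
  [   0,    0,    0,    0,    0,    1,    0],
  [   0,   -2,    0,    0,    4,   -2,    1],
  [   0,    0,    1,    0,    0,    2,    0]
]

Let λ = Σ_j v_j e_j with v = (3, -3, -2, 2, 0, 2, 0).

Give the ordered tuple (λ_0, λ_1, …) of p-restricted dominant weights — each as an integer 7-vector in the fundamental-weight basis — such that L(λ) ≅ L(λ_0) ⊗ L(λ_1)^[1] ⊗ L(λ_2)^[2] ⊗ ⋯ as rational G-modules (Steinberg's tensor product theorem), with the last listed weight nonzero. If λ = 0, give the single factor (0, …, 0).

((1, 0, 1, 0, 2, 2, 2),)

Converting to the ω-basis (c_i = row i of M dotted with v = (3, -3, -2, 2, 0, 2, 0)):
  c_1 = 0·3 + (-1)·(-3) + (0)·(-2) + 0·2 + 2·0 + (-1)·(2) + 0·0 = 1
  c_2 = 0·3 + (0)·(-3) + (0)·(-2) + 0·2 + 1·0 + 0·2 + 0·0 = 0
  c_3 = 1·3 + (0)·(-3) + (-1)·(-2) + 0·2 + 0·0 + (-2)·(2) + 0·0 = 1
  c_4 = 0·3 + (0)·(-3) + (0)·(-2) + (-1)·(2) + 0·0 + 1·2 + 0·0 = 0
  c_5 = 0·3 + (0)·(-3) + (0)·(-2) + 0·2 + 0·0 + 1·2 + 0·0 = 2
  c_6 = 0·3 + (-2)·(-3) + (0)·(-2) + 0·2 + 4·0 + (-2)·(2) + 1·0 = 2
  c_7 = 0·3 + (0)·(-3) + (1)·(-2) + 0·2 + 0·0 + 2·2 + 0·0 = 2
p = 3; digits c_i = Σ_j d_{ij}·3^j, 0 ≤ d_{ij} < 3:
  c_1 = 1 = 1·3^0
  c_2 = 0
  c_3 = 1 = 1·3^0
  c_4 = 0
  c_5 = 2 = 2·3^0
  c_6 = 2 = 2·3^0
  c_7 = 2 = 2·3^0
Factor λ_0 = (1, 0, 1, 0, 2, 2, 2)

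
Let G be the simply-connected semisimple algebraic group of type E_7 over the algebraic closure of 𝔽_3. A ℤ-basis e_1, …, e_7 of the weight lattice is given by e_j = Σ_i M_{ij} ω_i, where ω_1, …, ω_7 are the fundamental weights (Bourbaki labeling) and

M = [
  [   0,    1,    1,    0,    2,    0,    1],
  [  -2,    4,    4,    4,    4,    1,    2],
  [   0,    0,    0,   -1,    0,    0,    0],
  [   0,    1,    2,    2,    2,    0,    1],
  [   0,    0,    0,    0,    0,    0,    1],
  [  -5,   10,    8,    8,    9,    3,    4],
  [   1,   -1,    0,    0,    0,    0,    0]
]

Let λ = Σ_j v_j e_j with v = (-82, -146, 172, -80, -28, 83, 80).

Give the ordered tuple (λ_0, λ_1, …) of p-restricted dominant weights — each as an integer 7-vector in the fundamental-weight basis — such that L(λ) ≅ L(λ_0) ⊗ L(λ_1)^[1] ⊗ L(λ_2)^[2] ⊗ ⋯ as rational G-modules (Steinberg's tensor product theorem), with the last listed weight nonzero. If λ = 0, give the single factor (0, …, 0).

((2, 1, 2, 2, 2, 0, 1), (1, 2, 2, 2, 2, 1, 0), (2, 2, 2, 0, 2, 0, 1), (1, 2, 2, 2, 2, 0, 2))

Change of basis e → ω: c = M·v where v = (-82, -146, 172, -80, -28, 83, 80):
  c_1 = (0)·(-82) + (1)·(-146) + 1·172 + (0)·(-80) + (2)·(-28) + 0·83 + 1·80 = 50
  c_2 = (-2)·(-82) + (4)·(-146) + 4·172 + (4)·(-80) + (4)·(-28) + 1·83 + 2·80 = 79
  c_3 = (0)·(-82) + (0)·(-146) + 0·172 + (-1)·(-80) + (0)·(-28) + 0·83 + 0·80 = 80
  c_4 = (0)·(-82) + (1)·(-146) + 2·172 + (2)·(-80) + (2)·(-28) + 0·83 + 1·80 = 62
  c_5 = (0)·(-82) + (0)·(-146) + 0·172 + (0)·(-80) + (0)·(-28) + 0·83 + 1·80 = 80
  c_6 = (-5)·(-82) + (10)·(-146) + 8·172 + (8)·(-80) + (9)·(-28) + 3·83 + 4·80 = 3
  c_7 = (1)·(-82) + (-1)·(-146) + 0·172 + (0)·(-80) + (0)·(-28) + 0·83 + 0·80 = 64
p = 3; digits c_i = Σ_j d_{ij}·3^j, 0 ≤ d_{ij} < 3:
  c_1 = 50 = 2·3^0 + 1·3^1 + 2·3^2 + 1·3^3
  c_2 = 79 = 1·3^0 + 2·3^1 + 2·3^2 + 2·3^3
  c_3 = 80 = 2·3^0 + 2·3^1 + 2·3^2 + 2·3^3
  c_4 = 62 = 2·3^0 + 2·3^1 + 0·3^2 + 2·3^3
  c_5 = 80 = 2·3^0 + 2·3^1 + 2·3^2 + 2·3^3
  c_6 = 3 = 0·3^0 + 1·3^1
  c_7 = 64 = 1·3^0 + 0·3^1 + 1·3^2 + 2·3^3
Factor λ_0 = (2, 1, 2, 2, 2, 0, 1)
Factor λ_1 = (1, 2, 2, 2, 2, 1, 0)
Factor λ_2 = (2, 2, 2, 0, 2, 0, 1)
Factor λ_3 = (1, 2, 2, 2, 2, 0, 2)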